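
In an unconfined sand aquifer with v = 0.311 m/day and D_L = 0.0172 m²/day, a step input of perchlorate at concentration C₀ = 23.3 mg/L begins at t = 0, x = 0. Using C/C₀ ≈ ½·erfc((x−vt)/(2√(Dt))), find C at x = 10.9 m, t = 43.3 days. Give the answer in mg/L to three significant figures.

22.9 mg/L

For a continuous step input, C/C₀ ≈ ½·erfc((x−vt)/(2√(Dt))).
vt = 0.311 × 43.3 = 13.4663 m and 2√(Dt) = 2√(0.0172 × 43.3) = 1.726 m.
Argument (x−vt)/(2√(Dt)) = (10.9 − 13.4663)/1.726 = -1.487; ½·erfc(-1.487) = 0.9823.
C = 23.3 × 0.9823 = 22.9 mg/L.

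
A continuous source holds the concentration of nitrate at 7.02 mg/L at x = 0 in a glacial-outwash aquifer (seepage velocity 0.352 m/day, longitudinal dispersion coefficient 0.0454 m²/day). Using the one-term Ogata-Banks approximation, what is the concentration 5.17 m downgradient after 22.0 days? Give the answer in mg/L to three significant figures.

For a continuous step input, C/C₀ ≈ ½·erfc((x−vt)/(2√(Dt))).
vt = 0.352 × 22.0 = 7.744 m and 2√(Dt) = 2√(0.0454 × 22.0) = 1.999 m.
Argument (x−vt)/(2√(Dt)) = (5.17 − 7.744)/1.999 = -1.288; ½·erfc(-1.288) = 0.9657.
C = 7.02 × 0.9657 = 6.78 mg/L.

6.78 mg/L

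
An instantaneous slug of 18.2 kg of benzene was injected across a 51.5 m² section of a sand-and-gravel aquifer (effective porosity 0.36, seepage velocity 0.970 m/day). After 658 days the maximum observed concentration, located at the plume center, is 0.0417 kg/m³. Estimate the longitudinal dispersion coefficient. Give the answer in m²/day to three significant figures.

0.0670 m²/day

At the plume center C_max = M/(n_e·A·√(4πDt)), so D = M²/(4πt·(n_e·A·C_max)²).
n_e·A·C_max = 0.36 × 51.5 × 0.0417 = 0.7731 kg/m.
D = 18.2²/(4π × 658 × 0.7731²) = 0.0670 m²/day.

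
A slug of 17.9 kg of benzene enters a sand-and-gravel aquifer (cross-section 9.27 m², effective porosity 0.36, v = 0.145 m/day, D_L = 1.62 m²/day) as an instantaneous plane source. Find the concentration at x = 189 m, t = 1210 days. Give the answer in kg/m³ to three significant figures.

0.0334 kg/m³

For an instantaneous plane source, C(x,t) = M/(n_e·A·√(4πDt)) · exp(−(x−vt)²/(4Dt)), with n_e·A the pore (flow) area.
Plume center vt = 0.145 × 1210 = 175.45 m, so the well at 189 m is 13.55 m downgradient of the peak.
√(4πDt) = 156.9 m, giving peak height M/(n_e·A·√(4πDt)) = 17.9/(0.36 × 9.27 × 156.9) = 0.03419 kg/m³.
(x−vt)²/(4Dt) = (13.55)²/(4 × 1.62 × 1210) = 0.02342; exp(−0.02342) = 0.9769.
C = 0.03419 × 0.9769 = 0.0334 kg/m³.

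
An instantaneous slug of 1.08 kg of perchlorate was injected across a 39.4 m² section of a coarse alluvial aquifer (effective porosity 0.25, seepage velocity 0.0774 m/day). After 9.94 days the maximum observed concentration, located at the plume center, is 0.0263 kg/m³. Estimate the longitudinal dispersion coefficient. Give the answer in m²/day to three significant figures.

0.139 m²/day

At the plume center C_max = M/(n_e·A·√(4πDt)), so D = M²/(4πt·(n_e·A·C_max)²).
n_e·A·C_max = 0.25 × 39.4 × 0.0263 = 0.2591 kg/m.
D = 1.08²/(4π × 9.94 × 0.2591²) = 0.139 m²/day.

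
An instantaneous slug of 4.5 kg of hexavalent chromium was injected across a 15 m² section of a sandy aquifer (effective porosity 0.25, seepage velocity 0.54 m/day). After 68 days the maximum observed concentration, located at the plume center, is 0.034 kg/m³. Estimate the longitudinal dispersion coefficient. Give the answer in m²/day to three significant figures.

At the plume center C_max = M/(n_e·A·√(4πDt)), so D = M²/(4πt·(n_e·A·C_max)²).
n_e·A·C_max = 0.25 × 15 × 0.034 = 0.1275 kg/m.
D = 4.5²/(4π × 68 × 0.1275²) = 1.46 m²/day.

1.46 m²/day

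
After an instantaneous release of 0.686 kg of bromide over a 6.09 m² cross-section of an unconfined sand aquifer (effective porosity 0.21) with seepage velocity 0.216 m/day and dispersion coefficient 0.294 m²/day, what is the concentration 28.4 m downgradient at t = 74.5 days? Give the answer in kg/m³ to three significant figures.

0.00574 kg/m³

For an instantaneous plane source, C(x,t) = M/(n_e·A·√(4πDt)) · exp(−(x−vt)²/(4Dt)), with n_e·A the pore (flow) area.
Plume center vt = 0.216 × 74.5 = 16.092 m, so the well at 28.4 m is 12.308 m downgradient of the peak.
√(4πDt) = 16.59 m, giving peak height M/(n_e·A·√(4πDt)) = 0.686/(0.21 × 6.09 × 16.59) = 0.03233 kg/m³.
(x−vt)²/(4Dt) = (12.308)²/(4 × 0.294 × 74.5) = 1.729; exp(−1.729) = 0.1775.
C = 0.03233 × 0.1775 = 0.00574 kg/m³.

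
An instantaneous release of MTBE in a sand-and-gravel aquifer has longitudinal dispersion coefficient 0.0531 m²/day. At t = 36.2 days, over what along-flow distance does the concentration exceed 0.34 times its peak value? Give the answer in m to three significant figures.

The plume is Gaussian with σ = √(2Dt) = √(2 × 0.0531 × 36.2) = 1.961 m.
C/C_peak = exp(−Δx²/(2σ²)) = 0.34 ⇒ Δx = σ·√(−2 ln 0.34) = 1.961 × 1.469 = 2.881 m.
Width = 2Δx = 5.76 m.

5.76 m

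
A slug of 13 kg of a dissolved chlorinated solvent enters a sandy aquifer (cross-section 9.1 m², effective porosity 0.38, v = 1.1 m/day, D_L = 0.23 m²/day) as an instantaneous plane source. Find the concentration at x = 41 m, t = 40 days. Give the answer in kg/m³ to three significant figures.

For an instantaneous plane source, C(x,t) = M/(n_e·A·√(4πDt)) · exp(−(x−vt)²/(4Dt)), with n_e·A the pore (flow) area.
Plume center vt = 1.1 × 40 = 44 m, so the well at 41 m is 3 m upgradient of the peak.
√(4πDt) = 10.75 m, giving peak height M/(n_e·A·√(4πDt)) = 13/(0.38 × 9.1 × 10.75) = 0.3497 kg/m³.
(x−vt)²/(4Dt) = (-3)²/(4 × 0.23 × 40) = 0.2446; exp(−0.2446) = 0.7830.
C = 0.3497 × 0.7830 = 0.274 kg/m³.

0.274 kg/m³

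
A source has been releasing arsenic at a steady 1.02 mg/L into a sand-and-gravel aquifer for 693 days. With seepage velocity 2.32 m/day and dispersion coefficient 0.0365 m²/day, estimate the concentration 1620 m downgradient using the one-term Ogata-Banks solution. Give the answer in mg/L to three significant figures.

For a continuous step input, C/C₀ ≈ ½·erfc((x−vt)/(2√(Dt))).
vt = 2.32 × 693 = 1607.76 m and 2√(Dt) = 2√(0.0365 × 693) = 10.06 m.
Argument (x−vt)/(2√(Dt)) = (1620 − 1607.76)/10.06 = 1.217; ½·erfc(1.217) = 0.04262.
C = 1.02 × 0.04262 = 0.0435 mg/L.

0.0435 mg/L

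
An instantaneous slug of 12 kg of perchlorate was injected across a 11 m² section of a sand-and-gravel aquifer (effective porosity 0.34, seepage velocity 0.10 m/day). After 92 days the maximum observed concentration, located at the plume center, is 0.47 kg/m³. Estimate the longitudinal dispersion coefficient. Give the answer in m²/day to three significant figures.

0.0403 m²/day

At the plume center C_max = M/(n_e·A·√(4πDt)), so D = M²/(4πt·(n_e·A·C_max)²).
n_e·A·C_max = 0.34 × 11 × 0.47 = 1.758 kg/m.
D = 12²/(4π × 92 × 1.758²) = 0.0403 m²/day.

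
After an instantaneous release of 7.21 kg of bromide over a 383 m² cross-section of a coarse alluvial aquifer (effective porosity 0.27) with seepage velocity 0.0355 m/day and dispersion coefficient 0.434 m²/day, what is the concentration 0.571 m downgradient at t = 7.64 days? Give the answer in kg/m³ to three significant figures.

For an instantaneous plane source, C(x,t) = M/(n_e·A·√(4πDt)) · exp(−(x−vt)²/(4Dt)), with n_e·A the pore (flow) area.
Plume center vt = 0.0355 × 7.64 = 0.27122 m, so the well at 0.571 m is 0.29978 m downgradient of the peak.
√(4πDt) = 6.455 m, giving peak height M/(n_e·A·√(4πDt)) = 7.21/(0.27 × 383 × 6.455) = 0.01080 kg/m³.
(x−vt)²/(4Dt) = (0.29978)²/(4 × 0.434 × 7.64) = 0.006776; exp(−0.006776) = 0.9932.
C = 0.01080 × 0.9932 = 0.0107 kg/m³.

0.0107 kg/m³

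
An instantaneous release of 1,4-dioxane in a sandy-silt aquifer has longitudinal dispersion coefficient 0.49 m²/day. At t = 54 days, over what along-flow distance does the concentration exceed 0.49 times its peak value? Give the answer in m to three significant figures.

The plume is Gaussian with σ = √(2Dt) = √(2 × 0.49 × 54) = 7.275 m.
C/C_peak = exp(−Δx²/(2σ²)) = 0.49 ⇒ Δx = σ·√(−2 ln 0.49) = 7.275 × 1.194 = 8.686 m.
Width = 2Δx = 17.4 m.

17.4 m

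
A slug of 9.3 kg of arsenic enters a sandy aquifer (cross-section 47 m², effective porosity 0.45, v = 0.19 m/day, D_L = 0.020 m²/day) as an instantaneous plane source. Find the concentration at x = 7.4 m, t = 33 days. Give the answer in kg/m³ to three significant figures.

0.0941 kg/m³

For an instantaneous plane source, C(x,t) = M/(n_e·A·√(4πDt)) · exp(−(x−vt)²/(4Dt)), with n_e·A the pore (flow) area.
Plume center vt = 0.19 × 33 = 6.27 m, so the well at 7.4 m is 1.13 m downgradient of the peak.
√(4πDt) = 2.880 m, giving peak height M/(n_e·A·√(4πDt)) = 9.3/(0.45 × 47 × 2.880) = 0.1527 kg/m³.
(x−vt)²/(4Dt) = (1.13)²/(4 × 0.020 × 33) = 0.4837; exp(−0.4837) = 0.6165.
C = 0.1527 × 0.6165 = 0.0941 kg/m³.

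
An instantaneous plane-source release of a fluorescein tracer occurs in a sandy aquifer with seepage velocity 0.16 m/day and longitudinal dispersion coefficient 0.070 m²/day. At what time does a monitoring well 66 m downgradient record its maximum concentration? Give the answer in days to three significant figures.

For the 1D instantaneous-source solution, setting ∂C/∂t = 0 at fixed x gives v²t² + 2Dt − x² = 0, so t = (√(D² + v²x²) − D)/v².
√(D² + v²x²) = √(0.070² + 0.16² × 66²) = 10.56; v² = 0.0256.
t = (10.56 − 0.070)/0.0256 = 410 days (vs. the pure-advection estimate x/v = 412 d).

410 days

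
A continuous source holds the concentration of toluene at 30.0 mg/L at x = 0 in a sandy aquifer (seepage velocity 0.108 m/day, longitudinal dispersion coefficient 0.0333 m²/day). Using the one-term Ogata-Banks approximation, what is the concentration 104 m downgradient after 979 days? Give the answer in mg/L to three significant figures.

For a continuous step input, C/C₀ ≈ ½·erfc((x−vt)/(2√(Dt))).
vt = 0.108 × 979 = 105.732 m and 2√(Dt) = 2√(0.0333 × 979) = 11.42 m.
Argument (x−vt)/(2√(Dt)) = (104 − 105.732)/11.42 = -0.1517; ½·erfc(-0.1517) = 0.5849.
C = 30.0 × 0.5849 = 17.5 mg/L.

17.5 mg/L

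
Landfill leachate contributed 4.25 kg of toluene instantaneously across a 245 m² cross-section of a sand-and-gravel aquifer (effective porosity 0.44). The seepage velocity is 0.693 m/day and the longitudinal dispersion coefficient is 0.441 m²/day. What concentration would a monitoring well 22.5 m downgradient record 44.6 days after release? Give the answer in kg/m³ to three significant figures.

0.00102 kg/m³

For an instantaneous plane source, C(x,t) = M/(n_e·A·√(4πDt)) · exp(−(x−vt)²/(4Dt)), with n_e·A the pore (flow) area.
Plume center vt = 0.693 × 44.6 = 30.9078 m, so the well at 22.5 m is 8.4078 m upgradient of the peak.
√(4πDt) = 15.72 m, giving peak height M/(n_e·A·√(4πDt)) = 4.25/(0.44 × 245 × 15.72) = 0.002508 kg/m³.
(x−vt)²/(4Dt) = (-8.4078)²/(4 × 0.441 × 44.6) = 0.8985; exp(−0.8985) = 0.4072.
C = 0.002508 × 0.4072 = 0.00102 kg/m³.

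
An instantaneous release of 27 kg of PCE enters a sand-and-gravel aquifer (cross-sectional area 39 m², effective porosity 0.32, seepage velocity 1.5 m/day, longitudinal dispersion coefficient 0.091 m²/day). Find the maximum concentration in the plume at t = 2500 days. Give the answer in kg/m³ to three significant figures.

0.0405 kg/m³

The peak of an instantaneous 1D plume sits at x = vt; there the Gaussian factor is 1 and C_max = M/(n_e·A·√(4πDt)), where n_e·A is the pore area the mass is dissolved in.
√(4πDt) = √(4π × 0.091 × 2500) = 53.47 m, so C_max = 27/(0.32 × 39 × 53.47) = 0.0405 kg/m³.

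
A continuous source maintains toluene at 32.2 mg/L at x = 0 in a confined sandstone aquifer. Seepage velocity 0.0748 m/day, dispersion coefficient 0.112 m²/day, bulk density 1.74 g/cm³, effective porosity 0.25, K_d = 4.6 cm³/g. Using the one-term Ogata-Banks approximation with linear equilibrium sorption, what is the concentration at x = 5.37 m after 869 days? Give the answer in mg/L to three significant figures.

2.60 mg/L

Retardation factor R = 1 + ρ_b·K_d/n = 1 + 1.74 × 4.6/0.25 = 33.02.
Sorption retards both mechanisms: v_R = v/R = 0.002265 m/day, D_R = D/R = 0.003392 m²/day.
v_R·t = 0.002265 × 869 = 1.968285 m; 2√(D_R t) = 3.434 m; argument = (5.37 − 1.968285)/3.434 = 0.9906.
C = C₀ × ½·erfc(0.9906) = 32.2 × 0.08062 = 2.60 mg/L.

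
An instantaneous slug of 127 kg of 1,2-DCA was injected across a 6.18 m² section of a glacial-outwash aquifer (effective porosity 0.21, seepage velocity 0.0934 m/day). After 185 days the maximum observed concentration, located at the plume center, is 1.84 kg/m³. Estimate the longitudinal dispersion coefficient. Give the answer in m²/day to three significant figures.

At the plume center C_max = M/(n_e·A·√(4πDt)), so D = M²/(4πt·(n_e·A·C_max)²).
n_e·A·C_max = 0.21 × 6.18 × 1.84 = 2.388 kg/m.
D = 127²/(4π × 185 × 2.388²) = 1.22 m²/day.

1.22 m²/day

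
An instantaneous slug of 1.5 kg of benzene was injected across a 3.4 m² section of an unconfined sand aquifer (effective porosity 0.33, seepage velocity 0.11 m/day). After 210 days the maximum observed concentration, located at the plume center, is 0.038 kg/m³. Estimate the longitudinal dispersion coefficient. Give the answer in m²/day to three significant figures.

0.469 m²/day

At the plume center C_max = M/(n_e·A·√(4πDt)), so D = M²/(4πt·(n_e·A·C_max)²).
n_e·A·C_max = 0.33 × 3.4 × 0.038 = 0.04264 kg/m.
D = 1.5²/(4π × 210 × 0.04264²) = 0.469 m²/day.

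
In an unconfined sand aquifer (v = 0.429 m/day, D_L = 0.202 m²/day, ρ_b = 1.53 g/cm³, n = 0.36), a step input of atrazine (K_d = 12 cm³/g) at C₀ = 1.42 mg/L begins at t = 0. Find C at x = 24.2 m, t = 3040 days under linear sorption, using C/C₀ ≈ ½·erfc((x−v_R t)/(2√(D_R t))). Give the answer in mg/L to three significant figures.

0.812 mg/L

Retardation factor R = 1 + ρ_b·K_d/n = 1 + 1.53 × 12/0.36 = 52.00.
Sorption retards both mechanisms: v_R = v/R = 0.008250 m/day, D_R = D/R = 0.003885 m²/day.
v_R·t = 0.008250 × 3040 = 25.08 m; 2√(D_R t) = 6.873 m; argument = (24.2 − 25.08)/6.873 = -0.1280.
C = C₀ × ½·erfc(-0.1280) = 1.42 × 0.5718 = 0.812 mg/L.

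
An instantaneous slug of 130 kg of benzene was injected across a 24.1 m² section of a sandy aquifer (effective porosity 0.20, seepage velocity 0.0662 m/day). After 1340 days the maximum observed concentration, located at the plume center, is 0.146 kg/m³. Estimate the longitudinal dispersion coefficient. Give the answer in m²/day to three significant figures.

At the plume center C_max = M/(n_e·A·√(4πDt)), so D = M²/(4πt·(n_e·A·C_max)²).
n_e·A·C_max = 0.20 × 24.1 × 0.146 = 0.7037 kg/m.
D = 130²/(4π × 1340 × 0.7037²) = 2.03 m²/day.

2.03 m²/day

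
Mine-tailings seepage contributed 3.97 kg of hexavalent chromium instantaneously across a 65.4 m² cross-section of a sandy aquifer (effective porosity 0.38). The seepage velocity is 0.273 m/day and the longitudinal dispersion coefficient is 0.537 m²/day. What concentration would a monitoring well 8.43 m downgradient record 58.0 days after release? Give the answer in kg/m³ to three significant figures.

For an instantaneous plane source, C(x,t) = M/(n_e·A·√(4πDt)) · exp(−(x−vt)²/(4Dt)), with n_e·A the pore (flow) area.
Plume center vt = 0.273 × 58.0 = 15.834 m, so the well at 8.43 m is 7.404 m upgradient of the peak.
√(4πDt) = 19.78 m, giving peak height M/(n_e·A·√(4πDt)) = 3.97/(0.38 × 65.4 × 19.78) = 0.008076 kg/m³.
(x−vt)²/(4Dt) = (-7.404)²/(4 × 0.537 × 58.0) = 0.4400; exp(−0.4400) = 0.6440.
C = 0.008076 × 0.6440 = 0.00520 kg/m³.

0.00520 kg/m³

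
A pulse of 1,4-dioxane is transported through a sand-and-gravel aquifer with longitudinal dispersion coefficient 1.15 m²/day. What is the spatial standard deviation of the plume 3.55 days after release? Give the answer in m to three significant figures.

Dispersive spreading gives a Gaussian with σ² = 2Dt; advection only shifts the center.
σ = √(2 × 1.15 × 3.55) = 2.86 m.

2.86 m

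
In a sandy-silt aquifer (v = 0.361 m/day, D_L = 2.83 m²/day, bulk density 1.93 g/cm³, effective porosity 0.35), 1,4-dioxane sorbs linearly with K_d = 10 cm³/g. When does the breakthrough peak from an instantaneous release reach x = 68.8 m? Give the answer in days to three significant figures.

9550 days

Retardation factor R = 1 + ρ_b·K_d/n = 1 + 1.93 × 10/0.35 = 56.14.
Sorption retards both mechanisms: v_R = v/R = 0.006430 m/day, D_R = D/R = 0.05041 m²/day.
Peak time from v_R²t² + 2D_R t − x² = 0: t = (√(D_R² + v_R²x²) − D_R)/v_R².
√(D_R² + v_R²x²) = √(0.05041² + 0.006430² × 68.8²) = 0.4452; v_R² = 4.134e-05.
t = (0.4452 − 0.05041)/4.134e-05 = 9550 days.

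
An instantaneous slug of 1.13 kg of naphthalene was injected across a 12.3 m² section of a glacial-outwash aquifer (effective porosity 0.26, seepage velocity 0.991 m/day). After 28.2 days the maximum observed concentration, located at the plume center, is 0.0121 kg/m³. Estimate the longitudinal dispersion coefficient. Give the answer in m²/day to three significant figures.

At the plume center C_max = M/(n_e·A·√(4πDt)), so D = M²/(4πt·(n_e·A·C_max)²).
n_e·A·C_max = 0.26 × 12.3 × 0.0121 = 0.03870 kg/m.
D = 1.13²/(4π × 28.2 × 0.03870²) = 2.41 m²/day.

2.41 m²/day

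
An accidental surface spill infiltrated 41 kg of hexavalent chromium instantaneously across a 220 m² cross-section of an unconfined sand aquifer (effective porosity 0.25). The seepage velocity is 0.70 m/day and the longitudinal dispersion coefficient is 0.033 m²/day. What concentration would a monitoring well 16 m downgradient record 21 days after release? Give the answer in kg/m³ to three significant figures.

0.137 kg/m³

For an instantaneous plane source, C(x,t) = M/(n_e·A·√(4πDt)) · exp(−(x−vt)²/(4Dt)), with n_e·A the pore (flow) area.
Plume center vt = 0.70 × 21 = 14.7 m, so the well at 16 m is 1.3 m downgradient of the peak.
√(4πDt) = 2.951 m, giving peak height M/(n_e·A·√(4πDt)) = 41/(0.25 × 220 × 2.951) = 0.2526 kg/m³.
(x−vt)²/(4Dt) = (1.3)²/(4 × 0.033 × 21) = 0.6097; exp(−0.6097) = 0.5435.
C = 0.2526 × 0.5435 = 0.137 kg/m³.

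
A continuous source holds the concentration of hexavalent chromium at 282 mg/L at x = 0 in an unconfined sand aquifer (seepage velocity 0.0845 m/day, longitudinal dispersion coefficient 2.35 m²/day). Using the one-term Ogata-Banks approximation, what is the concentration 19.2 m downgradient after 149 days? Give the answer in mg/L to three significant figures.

For a continuous step input, C/C₀ ≈ ½·erfc((x−vt)/(2√(Dt))).
vt = 0.0845 × 149 = 12.5905 m and 2√(Dt) = 2√(2.35 × 149) = 37.42 m.
Argument (x−vt)/(2√(Dt)) = (19.2 − 12.5905)/37.42 = 0.1766; ½·erfc(0.1766) = 0.4014.
C = 282 × 0.4014 = 113 mg/L.

113 mg/L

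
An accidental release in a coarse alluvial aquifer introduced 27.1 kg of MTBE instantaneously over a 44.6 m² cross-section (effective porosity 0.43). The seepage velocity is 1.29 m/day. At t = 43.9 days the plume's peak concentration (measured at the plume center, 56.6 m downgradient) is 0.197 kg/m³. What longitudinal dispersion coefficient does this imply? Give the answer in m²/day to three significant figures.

At the plume center C_max = M/(n_e·A·√(4πDt)), so D = M²/(4πt·(n_e·A·C_max)²).
n_e·A·C_max = 0.43 × 44.6 × 0.197 = 3.778 kg/m.
D = 27.1²/(4π × 43.9 × 3.778²) = 0.0933 m²/day.

0.0933 m²/day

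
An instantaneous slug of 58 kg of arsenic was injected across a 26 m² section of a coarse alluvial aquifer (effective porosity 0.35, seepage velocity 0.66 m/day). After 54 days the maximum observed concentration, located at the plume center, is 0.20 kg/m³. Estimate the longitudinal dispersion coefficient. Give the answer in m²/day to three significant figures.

1.50 m²/day

At the plume center C_max = M/(n_e·A·√(4πDt)), so D = M²/(4πt·(n_e·A·C_max)²).
n_e·A·C_max = 0.35 × 26 × 0.20 = 1.820 kg/m.
D = 58²/(4π × 54 × 1.820²) = 1.50 m²/day.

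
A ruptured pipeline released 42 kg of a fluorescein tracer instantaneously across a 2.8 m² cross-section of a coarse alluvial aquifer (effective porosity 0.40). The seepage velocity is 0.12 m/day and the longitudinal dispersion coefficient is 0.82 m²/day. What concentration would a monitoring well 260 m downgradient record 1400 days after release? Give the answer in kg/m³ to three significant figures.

For an instantaneous plane source, C(x,t) = M/(n_e·A·√(4πDt)) · exp(−(x−vt)²/(4Dt)), with n_e·A the pore (flow) area.
Plume center vt = 0.12 × 1400 = 168 m, so the well at 260 m is 92 m downgradient of the peak.
√(4πDt) = 120.1 m, giving peak height M/(n_e·A·√(4πDt)) = 42/(0.40 × 2.8 × 120.1) = 0.3122 kg/m³.
(x−vt)²/(4Dt) = (92)²/(4 × 0.82 × 1400) = 1.843; exp(−1.843) = 0.1583.
C = 0.3122 × 0.1583 = 0.0494 kg/m³.

0.0494 kg/m³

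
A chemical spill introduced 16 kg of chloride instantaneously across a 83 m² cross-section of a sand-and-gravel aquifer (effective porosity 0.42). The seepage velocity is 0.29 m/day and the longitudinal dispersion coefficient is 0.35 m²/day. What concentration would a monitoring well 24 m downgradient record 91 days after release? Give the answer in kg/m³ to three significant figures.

0.0219 kg/m³

For an instantaneous plane source, C(x,t) = M/(n_e·A·√(4πDt)) · exp(−(x−vt)²/(4Dt)), with n_e·A the pore (flow) area.
Plume center vt = 0.29 × 91 = 26.39 m, so the well at 24 m is 2.39 m upgradient of the peak.
√(4πDt) = 20.01 m, giving peak height M/(n_e·A·√(4πDt)) = 16/(0.42 × 83 × 20.01) = 0.02294 kg/m³.
(x−vt)²/(4Dt) = (-2.39)²/(4 × 0.35 × 91) = 0.04484; exp(−0.04484) = 0.9562.
C = 0.02294 × 0.9562 = 0.0219 kg/m³.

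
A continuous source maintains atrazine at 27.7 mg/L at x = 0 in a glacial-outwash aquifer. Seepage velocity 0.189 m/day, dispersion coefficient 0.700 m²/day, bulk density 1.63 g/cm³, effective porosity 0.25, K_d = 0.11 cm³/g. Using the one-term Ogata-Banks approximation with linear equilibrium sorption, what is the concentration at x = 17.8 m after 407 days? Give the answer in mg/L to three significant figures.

25.8 mg/L

Retardation factor R = 1 + ρ_b·K_d/n = 1 + 1.63 × 0.11/0.25 = 1.717.
Sorption retards both mechanisms: v_R = v/R = 0.1101 m/day, D_R = D/R = 0.4077 m²/day.
v_R·t = 0.1101 × 407 = 44.8107 m; 2√(D_R t) = 25.76 m; argument = (17.8 − 44.8107)/25.76 = -1.049.
C = C₀ × ½·erfc(-1.049) = 27.7 × 0.9310 = 25.8 mg/L.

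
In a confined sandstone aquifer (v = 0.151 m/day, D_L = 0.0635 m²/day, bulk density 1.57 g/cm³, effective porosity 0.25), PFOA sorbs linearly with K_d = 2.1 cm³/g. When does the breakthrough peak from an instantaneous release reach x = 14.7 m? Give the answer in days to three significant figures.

Retardation factor R = 1 + ρ_b·K_d/n = 1 + 1.57 × 2.1/0.25 = 14.19.
Sorption retards both mechanisms: v_R = v/R = 0.01064 m/day, D_R = D/R = 0.004475 m²/day.
Peak time from v_R²t² + 2D_R t − x² = 0: t = (√(D_R² + v_R²x²) − D_R)/v_R².
√(D_R² + v_R²x²) = √(0.004475² + 0.01064² × 14.7²) = 0.1565; v_R² = 0.0001132.
t = (0.1565 − 0.004475)/0.0001132 = 1340 days.

1340 days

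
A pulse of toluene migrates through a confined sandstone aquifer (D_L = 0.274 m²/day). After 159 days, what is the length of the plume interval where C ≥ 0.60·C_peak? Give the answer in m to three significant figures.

The plume is Gaussian with σ = √(2Dt) = √(2 × 0.274 × 159) = 9.334 m.
C/C_peak = exp(−Δx²/(2σ²)) = 0.60 ⇒ Δx = σ·√(−2 ln 0.60) = 9.334 × 1.011 = 9.437 m.
Width = 2Δx = 18.9 m.

18.9 m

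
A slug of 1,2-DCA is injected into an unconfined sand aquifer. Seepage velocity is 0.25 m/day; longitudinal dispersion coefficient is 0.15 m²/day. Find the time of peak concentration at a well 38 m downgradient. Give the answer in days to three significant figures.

For the 1D instantaneous-source solution, setting ∂C/∂t = 0 at fixed x gives v²t² + 2Dt − x² = 0, so t = (√(D² + v²x²) − D)/v².
√(D² + v²x²) = √(0.15² + 0.25² × 38²) = 9.501; v² = 0.0625.
t = (9.501 − 0.15)/0.0625 = 150 days (vs. the pure-advection estimate x/v = 152 d).

150 days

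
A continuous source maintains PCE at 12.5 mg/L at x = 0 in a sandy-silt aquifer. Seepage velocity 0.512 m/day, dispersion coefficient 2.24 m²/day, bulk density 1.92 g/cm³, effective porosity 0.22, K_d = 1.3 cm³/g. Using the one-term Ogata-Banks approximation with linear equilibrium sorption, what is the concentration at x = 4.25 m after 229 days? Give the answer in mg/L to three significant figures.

8.97 mg/L

Retardation factor R = 1 + ρ_b·K_d/n = 1 + 1.92 × 1.3/0.22 = 12.35.
Sorption retards both mechanisms: v_R = v/R = 0.04146 m/day, D_R = D/R = 0.1814 m²/day.
v_R·t = 0.04146 × 229 = 9.49434 m; 2√(D_R t) = 12.89 m; argument = (4.25 − 9.49434)/12.89 = -0.4069.
C = C₀ × ½·erfc(-0.4069) = 12.5 × 0.7175 = 8.97 mg/L.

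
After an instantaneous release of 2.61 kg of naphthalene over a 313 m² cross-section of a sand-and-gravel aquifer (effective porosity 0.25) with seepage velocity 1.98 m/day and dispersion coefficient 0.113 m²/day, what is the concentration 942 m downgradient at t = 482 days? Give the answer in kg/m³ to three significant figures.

For an instantaneous plane source, C(x,t) = M/(n_e·A·√(4πDt)) · exp(−(x−vt)²/(4Dt)), with n_e·A the pore (flow) area.
Plume center vt = 1.98 × 482 = 954.36 m, so the well at 942 m is 12.36 m upgradient of the peak.
√(4πDt) = 26.16 m, giving peak height M/(n_e·A·√(4πDt)) = 2.61/(0.25 × 313 × 26.16) = 0.001275 kg/m³.
(x−vt)²/(4Dt) = (-12.36)²/(4 × 0.113 × 482) = 0.7012; exp(−0.7012) = 0.4960.
C = 0.001275 × 0.4960 = 0.000632 kg/m³.

0.000632 kg/m³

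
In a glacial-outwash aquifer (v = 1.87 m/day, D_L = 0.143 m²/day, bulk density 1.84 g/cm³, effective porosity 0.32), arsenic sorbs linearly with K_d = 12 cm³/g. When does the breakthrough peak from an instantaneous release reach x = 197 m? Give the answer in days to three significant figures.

7370 days

Retardation factor R = 1 + ρ_b·K_d/n = 1 + 1.84 × 12/0.32 = 70.00.
Sorption retards both mechanisms: v_R = v/R = 0.02671 m/day, D_R = D/R = 0.002043 m²/day.
Peak time from v_R²t² + 2D_R t − x² = 0: t = (√(D_R² + v_R²x²) − D_R)/v_R².
√(D_R² + v_R²x²) = √(0.002043² + 0.02671² × 197²) = 5.262; v_R² = 0.0007134.
t = (5.262 − 0.002043)/0.0007134 = 7370 days.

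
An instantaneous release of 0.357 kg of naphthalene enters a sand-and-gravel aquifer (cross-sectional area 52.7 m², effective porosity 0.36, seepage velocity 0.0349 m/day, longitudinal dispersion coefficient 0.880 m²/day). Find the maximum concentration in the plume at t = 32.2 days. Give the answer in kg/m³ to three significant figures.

The peak of an instantaneous 1D plume sits at x = vt; there the Gaussian factor is 1 and C_max = M/(n_e·A·√(4πDt)), where n_e·A is the pore area the mass is dissolved in.
√(4πDt) = √(4π × 0.880 × 32.2) = 18.87 m, so C_max = 0.357/(0.36 × 52.7 × 18.87) = 0.000997 kg/m³.

0.000997 kg/m³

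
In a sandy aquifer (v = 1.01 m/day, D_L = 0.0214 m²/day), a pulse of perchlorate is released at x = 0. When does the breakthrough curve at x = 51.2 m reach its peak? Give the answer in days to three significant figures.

For the 1D instantaneous-source solution, setting ∂C/∂t = 0 at fixed x gives v²t² + 2Dt − x² = 0, so t = (√(D² + v²x²) − D)/v².
√(D² + v²x²) = √(0.0214² + 1.01² × 51.2²) = 51.71; v² = 1.0201.
t = (51.71 − 0.0214)/1.0201 = 50.7 days (vs. the pure-advection estimate x/v = 50.7 d).

50.7 days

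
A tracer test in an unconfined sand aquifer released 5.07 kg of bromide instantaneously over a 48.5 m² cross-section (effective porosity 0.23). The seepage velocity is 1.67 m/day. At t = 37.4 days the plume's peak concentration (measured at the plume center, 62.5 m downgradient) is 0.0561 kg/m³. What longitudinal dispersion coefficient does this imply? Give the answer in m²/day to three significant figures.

At the plume center C_max = M/(n_e·A·√(4πDt)), so D = M²/(4πt·(n_e·A·C_max)²).
n_e·A·C_max = 0.23 × 48.5 × 0.0561 = 0.6258 kg/m.
D = 5.07²/(4π × 37.4 × 0.6258²) = 0.140 m²/day.

0.140 m²/day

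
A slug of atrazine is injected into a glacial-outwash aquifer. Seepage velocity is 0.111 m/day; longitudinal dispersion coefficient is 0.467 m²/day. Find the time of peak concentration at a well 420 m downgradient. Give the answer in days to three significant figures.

For the 1D instantaneous-source solution, setting ∂C/∂t = 0 at fixed x gives v²t² + 2Dt − x² = 0, so t = (√(D² + v²x²) − D)/v².
√(D² + v²x²) = √(0.467² + 0.111² × 420²) = 46.62; v² = 0.012321.
t = (46.62 − 0.467)/0.012321 = 3750 days (vs. the pure-advection estimate x/v = 3780 d).

3750 days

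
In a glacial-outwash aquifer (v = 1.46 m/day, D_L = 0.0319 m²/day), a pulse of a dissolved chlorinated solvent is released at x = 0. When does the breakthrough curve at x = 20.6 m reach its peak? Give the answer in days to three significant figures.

For the 1D instantaneous-source solution, setting ∂C/∂t = 0 at fixed x gives v²t² + 2Dt − x² = 0, so t = (√(D² + v²x²) − D)/v².
√(D² + v²x²) = √(0.0319² + 1.46² × 20.6²) = 30.08; v² = 2.1316.
t = (30.08 − 0.0319)/2.1316 = 14.1 days (vs. the pure-advection estimate x/v = 14.1 d).

14.1 days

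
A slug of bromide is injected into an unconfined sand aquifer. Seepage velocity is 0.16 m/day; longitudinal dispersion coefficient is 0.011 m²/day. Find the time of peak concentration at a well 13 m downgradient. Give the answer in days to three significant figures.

80.8 days

For the 1D instantaneous-source solution, setting ∂C/∂t = 0 at fixed x gives v²t² + 2Dt − x² = 0, so t = (√(D² + v²x²) − D)/v².
√(D² + v²x²) = √(0.011² + 0.16² × 13²) = 2.080; v² = 0.0256.
t = (2.080 − 0.011)/0.0256 = 80.8 days (vs. the pure-advection estimate x/v = 81.2 d).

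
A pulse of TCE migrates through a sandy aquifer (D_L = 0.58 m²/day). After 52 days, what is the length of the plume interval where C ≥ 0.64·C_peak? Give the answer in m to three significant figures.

14.7 m

The plume is Gaussian with σ = √(2Dt) = √(2 × 0.58 × 52) = 7.767 m.
C/C_peak = exp(−Δx²/(2σ²)) = 0.64 ⇒ Δx = σ·√(−2 ln 0.64) = 7.767 × 0.9448 = 7.338 m.
Width = 2Δx = 14.7 m.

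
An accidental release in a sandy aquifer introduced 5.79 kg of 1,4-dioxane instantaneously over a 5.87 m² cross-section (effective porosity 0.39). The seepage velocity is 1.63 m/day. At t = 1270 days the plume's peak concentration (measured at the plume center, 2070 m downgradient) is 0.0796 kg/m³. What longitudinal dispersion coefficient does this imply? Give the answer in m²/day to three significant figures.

0.0633 m²/day

At the plume center C_max = M/(n_e·A·√(4πDt)), so D = M²/(4πt·(n_e·A·C_max)²).
n_e·A·C_max = 0.39 × 5.87 × 0.0796 = 0.1822 kg/m.
D = 5.79²/(4π × 1270 × 0.1822²) = 0.0633 m²/day.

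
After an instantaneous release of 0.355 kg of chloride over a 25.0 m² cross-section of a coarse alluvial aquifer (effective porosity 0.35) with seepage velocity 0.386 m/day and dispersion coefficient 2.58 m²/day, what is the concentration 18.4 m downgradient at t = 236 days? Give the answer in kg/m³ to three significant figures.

For an instantaneous plane source, C(x,t) = M/(n_e·A·√(4πDt)) · exp(−(x−vt)²/(4Dt)), with n_e·A the pore (flow) area.
Plume center vt = 0.386 × 236 = 91.096 m, so the well at 18.4 m is 72.696 m upgradient of the peak.
√(4πDt) = 87.47 m, giving peak height M/(n_e·A·√(4πDt)) = 0.355/(0.35 × 25.0 × 87.47) = 0.0004638 kg/m³.
(x−vt)²/(4Dt) = (-72.696)²/(4 × 2.58 × 236) = 2.170; exp(−2.170) = 0.1142.
C = 0.0004638 × 0.1142 = 5.30e-05 kg/m³.

5.30e-05 kg/m³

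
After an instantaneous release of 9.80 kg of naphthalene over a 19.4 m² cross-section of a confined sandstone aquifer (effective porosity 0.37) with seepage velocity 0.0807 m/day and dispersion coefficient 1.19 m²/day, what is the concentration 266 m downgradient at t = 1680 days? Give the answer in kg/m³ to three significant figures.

0.00103 kg/m³

For an instantaneous plane source, C(x,t) = M/(n_e·A·√(4πDt)) · exp(−(x−vt)²/(4Dt)), with n_e·A the pore (flow) area.
Plume center vt = 0.0807 × 1680 = 135.576 m, so the well at 266 m is 130.424 m downgradient of the peak.
√(4πDt) = 158.5 m, giving peak height M/(n_e·A·√(4πDt)) = 9.80/(0.37 × 19.4 × 158.5) = 0.008614 kg/m³.
(x−vt)²/(4Dt) = (130.424)²/(4 × 1.19 × 1680) = 2.127; exp(−2.127) = 0.1192.
C = 0.008614 × 0.1192 = 0.00103 kg/m³.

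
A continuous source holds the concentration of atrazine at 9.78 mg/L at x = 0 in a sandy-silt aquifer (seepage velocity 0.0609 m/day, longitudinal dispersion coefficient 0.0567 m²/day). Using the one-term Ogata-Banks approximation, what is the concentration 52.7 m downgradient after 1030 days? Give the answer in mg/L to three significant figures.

For a continuous step input, C/C₀ ≈ ½·erfc((x−vt)/(2√(Dt))).
vt = 0.0609 × 1030 = 62.727 m and 2√(Dt) = 2√(0.0567 × 1030) = 15.28 m.
Argument (x−vt)/(2√(Dt)) = (52.7 − 62.727)/15.28 = -0.6562; ½·erfc(-0.6562) = 0.8233.
C = 9.78 × 0.8233 = 8.05 mg/L.

8.05 mg/L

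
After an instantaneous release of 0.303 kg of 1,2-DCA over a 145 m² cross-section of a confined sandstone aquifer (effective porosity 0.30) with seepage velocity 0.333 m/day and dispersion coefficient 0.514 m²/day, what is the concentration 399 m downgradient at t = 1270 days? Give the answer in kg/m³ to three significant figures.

For an instantaneous plane source, C(x,t) = M/(n_e·A·√(4πDt)) · exp(−(x−vt)²/(4Dt)), with n_e·A the pore (flow) area.
Plume center vt = 0.333 × 1270 = 422.91 m, so the well at 399 m is 23.91 m upgradient of the peak.
√(4πDt) = 90.57 m, giving peak height M/(n_e·A·√(4πDt)) = 0.303/(0.30 × 145 × 90.57) = 7.691e-05 kg/m³.
(x−vt)²/(4Dt) = (-23.91)²/(4 × 0.514 × 1270) = 0.2189; exp(−0.2189) = 0.8034.
C = 7.691e-05 × 0.8034 = 6.18e-05 kg/m³.

6.18e-05 kg/m³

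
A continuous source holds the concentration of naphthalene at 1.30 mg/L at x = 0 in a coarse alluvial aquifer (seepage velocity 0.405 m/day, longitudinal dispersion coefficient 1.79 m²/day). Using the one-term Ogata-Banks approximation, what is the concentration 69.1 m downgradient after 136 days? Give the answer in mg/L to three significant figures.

0.341 mg/L

For a continuous step input, C/C₀ ≈ ½·erfc((x−vt)/(2√(Dt))).
vt = 0.405 × 136 = 55.08 m and 2√(Dt) = 2√(1.79 × 136) = 31.21 m.
Argument (x−vt)/(2√(Dt)) = (69.1 − 55.08)/31.21 = 0.4492; ½·erfc(0.4492) = 0.2626.
C = 1.30 × 0.2626 = 0.341 mg/L.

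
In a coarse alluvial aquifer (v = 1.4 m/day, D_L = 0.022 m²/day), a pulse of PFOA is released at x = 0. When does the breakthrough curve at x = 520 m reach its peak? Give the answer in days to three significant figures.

371 days

For the 1D instantaneous-source solution, setting ∂C/∂t = 0 at fixed x gives v²t² + 2Dt − x² = 0, so t = (√(D² + v²x²) − D)/v².
√(D² + v²x²) = √(0.022² + 1.4² × 520²) = 728.0; v² = 1.96.
t = (728.0 − 0.022)/1.96 = 371 days (vs. the pure-advection estimate x/v = 371 d).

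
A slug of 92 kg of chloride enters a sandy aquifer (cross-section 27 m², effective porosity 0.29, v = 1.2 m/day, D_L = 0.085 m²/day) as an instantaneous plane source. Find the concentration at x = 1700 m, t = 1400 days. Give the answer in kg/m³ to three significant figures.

For an instantaneous plane source, C(x,t) = M/(n_e·A·√(4πDt)) · exp(−(x−vt)²/(4Dt)), with n_e·A the pore (flow) area.
Plume center vt = 1.2 × 1400 = 1680 m, so the well at 1700 m is 20 m downgradient of the peak.
√(4πDt) = 38.67 m, giving peak height M/(n_e·A·√(4πDt)) = 92/(0.29 × 27 × 38.67) = 0.3038 kg/m³.
(x−vt)²/(4Dt) = (20)²/(4 × 0.085 × 1400) = 0.8403; exp(−0.8403) = 0.4316.
C = 0.3038 × 0.4316 = 0.131 kg/m³.

0.131 kg/m³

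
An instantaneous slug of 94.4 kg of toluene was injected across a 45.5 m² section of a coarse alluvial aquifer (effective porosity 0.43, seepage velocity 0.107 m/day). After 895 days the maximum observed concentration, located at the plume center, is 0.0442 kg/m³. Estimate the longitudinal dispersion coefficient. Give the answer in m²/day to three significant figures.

At the plume center C_max = M/(n_e·A·√(4πDt)), so D = M²/(4πt·(n_e·A·C_max)²).
n_e·A·C_max = 0.43 × 45.5 × 0.0442 = 0.8648 kg/m.
D = 94.4²/(4π × 895 × 0.8648²) = 1.06 m²/day.

1.06 m²/day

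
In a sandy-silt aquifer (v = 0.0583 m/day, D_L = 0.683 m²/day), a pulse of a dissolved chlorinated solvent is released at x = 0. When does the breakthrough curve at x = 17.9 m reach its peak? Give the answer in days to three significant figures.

For the 1D instantaneous-source solution, setting ∂C/∂t = 0 at fixed x gives v²t² + 2Dt − x² = 0, so t = (√(D² + v²x²) − D)/v².
√(D² + v²x²) = √(0.683² + 0.0583² × 17.9²) = 1.247; v² = 0.00339889.
t = (1.247 − 0.683)/0.00339889 = 166 days (vs. the pure-advection estimate x/v = 307 d).

166 days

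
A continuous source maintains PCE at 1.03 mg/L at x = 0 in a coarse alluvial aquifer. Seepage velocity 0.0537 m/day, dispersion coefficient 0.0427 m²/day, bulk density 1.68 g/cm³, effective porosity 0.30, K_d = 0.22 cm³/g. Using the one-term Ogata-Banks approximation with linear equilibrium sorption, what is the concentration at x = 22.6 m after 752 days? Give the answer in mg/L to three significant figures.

0.206 mg/L

Retardation factor R = 1 + ρ_b·K_d/n = 1 + 1.68 × 0.22/0.30 = 2.232.
Sorption retards both mechanisms: v_R = v/R = 0.02406 m/day, D_R = D/R = 0.01913 m²/day.
v_R·t = 0.02406 × 752 = 18.09312 m; 2√(D_R t) = 7.586 m; argument = (22.6 − 18.09312)/7.586 = 0.5941.
C = C₀ × ½·erfc(0.5941) = 1.03 × 0.2004 = 0.206 mg/L.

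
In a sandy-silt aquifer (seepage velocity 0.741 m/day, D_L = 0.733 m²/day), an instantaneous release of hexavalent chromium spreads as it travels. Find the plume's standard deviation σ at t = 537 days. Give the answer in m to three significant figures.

Dispersive spreading gives a Gaussian with σ² = 2Dt; advection only shifts the center.
σ = √(2 × 0.733 × 537) = 28.1 m.

28.1 m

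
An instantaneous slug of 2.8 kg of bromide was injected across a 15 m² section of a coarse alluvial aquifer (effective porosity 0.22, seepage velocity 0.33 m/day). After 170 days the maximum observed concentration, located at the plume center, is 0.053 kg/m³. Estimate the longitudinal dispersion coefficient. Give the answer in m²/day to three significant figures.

0.120 m²/day

At the plume center C_max = M/(n_e·A·√(4πDt)), so D = M²/(4πt·(n_e·A·C_max)²).
n_e·A·C_max = 0.22 × 15 × 0.053 = 0.1749 kg/m.
D = 2.8²/(4π × 170 × 0.1749²) = 0.120 m²/day.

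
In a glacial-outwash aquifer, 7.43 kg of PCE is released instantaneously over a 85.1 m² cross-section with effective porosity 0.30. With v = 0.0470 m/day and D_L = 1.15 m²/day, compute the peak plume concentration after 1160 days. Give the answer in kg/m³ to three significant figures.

0.00225 kg/m³

The peak of an instantaneous 1D plume sits at x = vt; there the Gaussian factor is 1 and C_max = M/(n_e·A·√(4πDt)), where n_e·A is the pore area the mass is dissolved in.
√(4πDt) = √(4π × 1.15 × 1160) = 129.5 m, so C_max = 7.43/(0.30 × 85.1 × 129.5) = 0.00225 kg/m³.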